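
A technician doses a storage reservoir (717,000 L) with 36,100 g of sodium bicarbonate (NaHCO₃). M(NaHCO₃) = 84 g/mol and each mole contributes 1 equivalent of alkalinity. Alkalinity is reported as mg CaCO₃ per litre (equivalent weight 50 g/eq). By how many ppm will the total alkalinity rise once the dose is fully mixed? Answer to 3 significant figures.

30.0 ppm

Moles of NaHCO₃: 36,100 g ÷ 84 g/mol = 429.8 mol → 429.8 eq of alkalinity.
As CaCO₃: 429.8 eq × 50 g/eq = 21,490 g.
Rise: 21,490 g / 717,000 L × 1000 = 29.97 mg/L.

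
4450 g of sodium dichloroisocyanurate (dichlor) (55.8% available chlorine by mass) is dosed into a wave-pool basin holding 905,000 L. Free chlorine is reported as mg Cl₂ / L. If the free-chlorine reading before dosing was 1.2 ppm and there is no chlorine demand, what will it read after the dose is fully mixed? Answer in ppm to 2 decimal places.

3.94 ppm

Available chlorine delivered: 4450 g × 0.558 = 2483 g as Cl₂.
Concentration rise: 2483 g / 905,000 L = 2.744 mg/L = 2.74 ppm.
Final FC: 1.2 + 2.74 = 3.94 ppm.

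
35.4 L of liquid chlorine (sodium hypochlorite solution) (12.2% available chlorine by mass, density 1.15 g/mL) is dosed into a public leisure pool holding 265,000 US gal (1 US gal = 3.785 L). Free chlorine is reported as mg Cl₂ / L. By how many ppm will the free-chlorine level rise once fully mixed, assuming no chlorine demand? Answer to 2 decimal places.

4.95 ppm

Volume: 265,000 US gal × 3.785 L/gal = 1,003,025 L.
Mass of solution: 35.4 L × 1000 mL/L × 1.15 g/mL = 40,710 g.
Available chlorine delivered: 40,710 g × 0.122 = 4967 g as Cl₂.
Concentration rise: 4967 g / 1,003,025 L = 4.952 mg/L = 4.95 ppm.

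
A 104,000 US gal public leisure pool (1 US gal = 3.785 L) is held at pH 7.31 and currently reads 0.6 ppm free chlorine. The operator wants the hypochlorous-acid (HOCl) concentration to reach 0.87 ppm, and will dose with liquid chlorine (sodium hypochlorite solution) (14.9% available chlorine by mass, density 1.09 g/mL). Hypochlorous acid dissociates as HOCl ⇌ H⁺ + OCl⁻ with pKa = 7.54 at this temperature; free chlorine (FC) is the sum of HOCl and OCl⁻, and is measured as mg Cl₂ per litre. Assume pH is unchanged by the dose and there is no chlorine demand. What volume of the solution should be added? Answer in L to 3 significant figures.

1.90 L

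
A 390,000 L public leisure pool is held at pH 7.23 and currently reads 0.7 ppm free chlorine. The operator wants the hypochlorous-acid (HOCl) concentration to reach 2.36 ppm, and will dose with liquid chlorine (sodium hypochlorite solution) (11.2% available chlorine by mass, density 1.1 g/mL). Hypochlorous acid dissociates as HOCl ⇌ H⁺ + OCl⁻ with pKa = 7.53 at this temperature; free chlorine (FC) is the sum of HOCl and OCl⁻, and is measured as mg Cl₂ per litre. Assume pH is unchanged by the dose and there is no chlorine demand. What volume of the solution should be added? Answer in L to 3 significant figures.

[OCl⁻]/[HOCl] = 10^(pH − pKa) = 10^(7.23 − 7.53) = 0.5012; fraction as HOCl = 1/(1 + 0.5012) = 0.6661.
Free chlorine required for 2.36 ppm HOCl: 2.36 / 0.6661 = 3.543 ppm.
FC to add: 3.543 − 0.7 = 2.843 mg/L as Cl₂.
Cl₂ equivalent: 2.843 mg/L × 390,000 L = 1109 g.
Product at 11.2% available Cl: 1109 / 0.112 = 9899 g.
Volume: 9899 g ÷ 1.1 g/mL = 8999 mL.

9.00 L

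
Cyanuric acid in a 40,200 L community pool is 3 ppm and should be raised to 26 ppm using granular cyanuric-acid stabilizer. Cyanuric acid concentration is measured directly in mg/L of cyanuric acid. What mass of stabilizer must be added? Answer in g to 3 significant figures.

925 g

CYA to add: (26 − 3) = 23 mg/L × 40,200 L = 924.6 g cyanuric acid.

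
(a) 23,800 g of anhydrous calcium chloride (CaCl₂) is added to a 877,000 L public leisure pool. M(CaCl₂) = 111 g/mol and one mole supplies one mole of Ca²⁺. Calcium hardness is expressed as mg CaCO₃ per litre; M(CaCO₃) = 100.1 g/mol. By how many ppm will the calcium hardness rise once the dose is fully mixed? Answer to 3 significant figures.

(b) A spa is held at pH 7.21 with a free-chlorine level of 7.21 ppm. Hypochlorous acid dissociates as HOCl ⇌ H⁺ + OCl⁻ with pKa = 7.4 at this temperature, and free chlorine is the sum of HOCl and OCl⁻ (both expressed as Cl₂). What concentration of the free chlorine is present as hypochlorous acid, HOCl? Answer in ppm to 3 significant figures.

(a) 24.5 ppm; (b) 4.38 ppm

(a) Moles of Ca²⁺: 23,800 g ÷ 111 g/mol = 214.4 mol.
(a) As CaCO₃: 214.4 mol × 100.1 g/mol = 21,460 g.
(a) Rise: 21,460 g / 877,000 L × 1000 = 24.47 mg/L.

(b) [OCl⁻]/[HOCl] = 10^(pH − pKa) = 10^(7.21 − 7.4) = 10^-0.19 = 0.6457.
(b) Fraction as HOCl = 1 / (1 + 0.6457) = 0.6077.
(b) HOCl = 0.6077 × 7.21 ppm = 4.381 ppm.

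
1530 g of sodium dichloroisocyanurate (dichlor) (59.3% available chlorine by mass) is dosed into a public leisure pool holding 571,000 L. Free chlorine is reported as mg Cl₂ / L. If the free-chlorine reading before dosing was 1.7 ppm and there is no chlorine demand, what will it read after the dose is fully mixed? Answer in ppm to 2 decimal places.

Available chlorine delivered: 1530 g × 0.593 = 907.3 g as Cl₂.
Concentration rise: 907.3 g / 571,000 L = 1.589 mg/L = 1.59 ppm.
Final FC: 1.7 + 1.59 = 3.29 ppm.

3.29 ppm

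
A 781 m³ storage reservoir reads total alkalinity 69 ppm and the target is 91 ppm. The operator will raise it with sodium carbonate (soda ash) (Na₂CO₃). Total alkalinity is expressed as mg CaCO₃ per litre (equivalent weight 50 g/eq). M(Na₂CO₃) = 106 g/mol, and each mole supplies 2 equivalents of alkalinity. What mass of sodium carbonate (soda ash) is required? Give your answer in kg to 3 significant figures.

Volume: 781 m³ = 781,000 L.
Alkalinity to add: (91 − 69) = 22 mg/L as CaCO₃ × 781,000 L = 17,180 g as CaCO₃.
Equivalents: 17,180 g ÷ 50 g/eq = 343.6 eq.
Each mole of Na₂CO₃ supplies 2 eq, so 343.6 / 2 = 171.8 mol.
Mass: 171.8 mol × 106 g/mol = 18,210 g.

18.2 kg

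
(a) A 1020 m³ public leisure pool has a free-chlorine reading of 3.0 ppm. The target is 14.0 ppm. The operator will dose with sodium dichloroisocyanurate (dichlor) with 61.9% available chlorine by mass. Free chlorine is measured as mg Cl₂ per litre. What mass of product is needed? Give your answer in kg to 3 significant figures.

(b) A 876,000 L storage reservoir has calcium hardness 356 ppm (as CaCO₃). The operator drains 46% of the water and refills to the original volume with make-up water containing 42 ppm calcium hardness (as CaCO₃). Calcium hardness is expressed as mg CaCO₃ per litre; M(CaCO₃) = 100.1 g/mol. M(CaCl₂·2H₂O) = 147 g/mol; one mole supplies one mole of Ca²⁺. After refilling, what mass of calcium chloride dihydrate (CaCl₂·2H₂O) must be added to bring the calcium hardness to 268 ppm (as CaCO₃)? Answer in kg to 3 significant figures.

(a) 18.1 kg; (b) 72.6 kg

(a) Volume: 1020 m³ = 1,020,000 L.
(a) Chlorine deficit: 14.0 − 3.0 = 11 ppm = 11 mg/L as Cl₂.
(a) Cl₂ equivalent needed: 11 mg/L × 1,020,000 L = 11,220,000 mg = 11,220 g.
(a) Product at 61.9% available chlorine: 11,220 / 0.619 = 18,130 g.

(b) After draining 46% and refilling: 356 × 0.54 + 42 × 0.46 = 211.56 ppm.
(b) Deficit to target: 268 − 211.56 = 56.44 mg/L.
(b) As CaCO₃: 56.44 mg/L × 876,000 L = 49,440 g; ÷ 100.1 = 493.9 mol Ca²⁺.
(b) Mass: 493.9 × 147 = 72,610 g.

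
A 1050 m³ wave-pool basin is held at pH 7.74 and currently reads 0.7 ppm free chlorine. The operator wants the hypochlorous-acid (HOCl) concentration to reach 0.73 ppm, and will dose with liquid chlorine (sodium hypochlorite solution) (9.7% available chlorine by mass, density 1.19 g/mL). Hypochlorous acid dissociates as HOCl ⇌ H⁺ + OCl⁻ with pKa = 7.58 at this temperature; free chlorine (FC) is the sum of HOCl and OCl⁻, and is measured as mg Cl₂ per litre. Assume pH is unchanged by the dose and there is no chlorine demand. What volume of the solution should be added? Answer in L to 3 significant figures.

Volume: 1050 m³ = 1,050,000 L.
[OCl⁻]/[HOCl] = 10^(pH − pKa) = 10^(7.74 − 7.58) = 1.445; fraction as HOCl = 1/(1 + 1.445) = 0.4089.
Free chlorine required for 0.73 ppm HOCl: 0.73 / 0.4089 = 1.785 ppm.
FC to add: 1.785 − 0.7 = 1.085 mg/L as Cl₂.
Cl₂ equivalent: 1.085 mg/L × 1,050,000 L = 1139 g.
Product at 9.7% available Cl: 1139 / 0.097 = 11,750 g.
Volume: 11,750 g ÷ 1.19 g/mL = 9871 mL.

9.87 L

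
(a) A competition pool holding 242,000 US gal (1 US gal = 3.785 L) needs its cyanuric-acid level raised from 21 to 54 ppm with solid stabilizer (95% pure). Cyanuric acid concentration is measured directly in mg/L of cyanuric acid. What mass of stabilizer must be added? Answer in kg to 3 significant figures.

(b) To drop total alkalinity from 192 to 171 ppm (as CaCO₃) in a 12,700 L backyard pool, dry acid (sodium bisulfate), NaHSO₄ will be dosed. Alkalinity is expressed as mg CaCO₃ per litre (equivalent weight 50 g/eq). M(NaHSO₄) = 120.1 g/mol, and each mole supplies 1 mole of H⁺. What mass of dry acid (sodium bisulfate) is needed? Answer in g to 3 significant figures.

(a) Volume: 242,000 US gal × 3.785 L/gal = 915,970 L.
(a) CYA to add: (54 − 21) = 33 mg/L × 915,970 L = 30,230 g cyanuric acid.
(a) At 95% purity: 30,230 / 0.95 = 31,820 g product.

(b) Alkalinity to neutralize: (192 − 171) = 21 mg/L as CaCO₃ × 12,700 L = 266.7 g as CaCO₃.
(b) Equivalents of H⁺ required: 266.7 ÷ 50 g/eq = 5.334 eq = 5.334 mol NaHSO₄.
(b) Mass of NaHSO₄: 5.334 × 120.1 = 640.6 g.

(a) 31.8 kg; (b) 641 g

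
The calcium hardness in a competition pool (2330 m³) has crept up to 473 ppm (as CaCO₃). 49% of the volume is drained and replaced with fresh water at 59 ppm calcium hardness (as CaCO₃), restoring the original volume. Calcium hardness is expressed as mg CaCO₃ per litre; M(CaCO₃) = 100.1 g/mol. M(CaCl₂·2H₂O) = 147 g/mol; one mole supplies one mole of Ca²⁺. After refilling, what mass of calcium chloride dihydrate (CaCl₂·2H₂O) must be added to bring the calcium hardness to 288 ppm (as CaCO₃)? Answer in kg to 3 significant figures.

Volume: 2330 m³ = 2,330,000 L.
After draining 49% and refilling: 473 × 0.51 + 59 × 0.49 = 270.14 ppm.
Deficit to target: 288 − 270.14 = 17.86 mg/L.
As CaCO₃: 17.86 mg/L × 2,330,000 L = 41,610 g; ÷ 100.1 = 415.7 mol Ca²⁺.
Mass: 415.7 × 147 = 61,110 g.

61.1 kg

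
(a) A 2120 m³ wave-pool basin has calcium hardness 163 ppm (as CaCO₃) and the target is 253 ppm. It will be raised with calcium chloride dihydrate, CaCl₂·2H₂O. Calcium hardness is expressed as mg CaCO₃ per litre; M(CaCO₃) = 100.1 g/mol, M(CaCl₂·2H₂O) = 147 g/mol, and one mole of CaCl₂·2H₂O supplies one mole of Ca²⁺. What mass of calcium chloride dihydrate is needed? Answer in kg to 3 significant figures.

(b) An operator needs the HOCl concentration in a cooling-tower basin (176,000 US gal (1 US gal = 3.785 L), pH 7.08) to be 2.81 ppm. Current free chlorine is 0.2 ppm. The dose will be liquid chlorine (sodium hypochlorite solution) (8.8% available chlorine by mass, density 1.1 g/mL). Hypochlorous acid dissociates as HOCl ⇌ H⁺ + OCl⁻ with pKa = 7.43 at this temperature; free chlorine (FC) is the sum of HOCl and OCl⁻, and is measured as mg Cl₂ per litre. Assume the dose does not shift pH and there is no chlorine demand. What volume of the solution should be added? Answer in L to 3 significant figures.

(a) 280 kg; (b) 26.6 L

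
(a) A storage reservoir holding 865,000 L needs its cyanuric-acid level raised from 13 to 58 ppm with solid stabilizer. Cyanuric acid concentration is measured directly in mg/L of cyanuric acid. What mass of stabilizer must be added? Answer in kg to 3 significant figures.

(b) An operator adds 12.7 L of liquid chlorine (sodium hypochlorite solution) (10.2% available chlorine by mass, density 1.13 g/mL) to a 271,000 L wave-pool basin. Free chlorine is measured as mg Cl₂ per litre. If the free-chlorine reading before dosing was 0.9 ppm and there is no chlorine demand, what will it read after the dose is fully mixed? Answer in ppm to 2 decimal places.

(a) CYA to add: (58 − 13) = 45 mg/L × 865,000 L = 38,920 g cyanuric acid.

(b) Mass of solution: 12.7 L × 1000 mL/L × 1.13 g/mL = 14,350 g.
(b) Available chlorine delivered: 14,350 g × 0.102 = 1464 g as Cl₂.
(b) Concentration rise: 1464 g / 271,000 L = 5.401 mg/L = 5.40 ppm.
(b) Final FC: 0.9 + 5.40 = 6.30 ppm.

(a) 38.9 kg; (b) 6.30 ppm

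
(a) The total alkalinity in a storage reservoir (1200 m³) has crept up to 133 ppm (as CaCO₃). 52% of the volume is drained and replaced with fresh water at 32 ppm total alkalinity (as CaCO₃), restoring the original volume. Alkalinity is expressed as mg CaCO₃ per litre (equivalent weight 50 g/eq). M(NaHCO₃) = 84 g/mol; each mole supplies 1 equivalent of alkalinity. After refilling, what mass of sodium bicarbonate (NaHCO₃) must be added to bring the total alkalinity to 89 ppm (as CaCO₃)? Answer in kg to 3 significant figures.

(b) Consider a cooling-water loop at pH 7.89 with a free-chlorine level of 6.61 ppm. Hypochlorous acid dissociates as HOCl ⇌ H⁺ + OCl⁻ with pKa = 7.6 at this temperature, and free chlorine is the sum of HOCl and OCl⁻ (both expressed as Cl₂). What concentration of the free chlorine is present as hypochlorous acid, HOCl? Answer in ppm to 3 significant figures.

(a) 17.2 kg; (b) 2.24 ppm

(a) Volume: 1200 m³ = 1,200,000 L.
(a) After draining 52% and refilling: 133 × 0.48 + 32 × 0.52 = 80.48 ppm.
(a) Deficit to target: 89 − 80.48 = 8.52 mg/L.
(a) As CaCO₃: 8.52 mg/L × 1,200,000 L = 10,220 g; ÷ 50 g/eq ÷ 1 = 204.5 mol NaHCO₃.
(a) Mass: 204.5 × 84 = 17,180 g.

(b) [OCl⁻]/[HOCl] = 10^(pH − pKa) = 10^(7.89 − 7.6) = 10^0.29 = 1.95.
(b) Fraction as HOCl = 1 / (1 + 1.95) = 0.339.
(b) HOCl = 0.339 × 6.61 ppm = 2.241 ppm.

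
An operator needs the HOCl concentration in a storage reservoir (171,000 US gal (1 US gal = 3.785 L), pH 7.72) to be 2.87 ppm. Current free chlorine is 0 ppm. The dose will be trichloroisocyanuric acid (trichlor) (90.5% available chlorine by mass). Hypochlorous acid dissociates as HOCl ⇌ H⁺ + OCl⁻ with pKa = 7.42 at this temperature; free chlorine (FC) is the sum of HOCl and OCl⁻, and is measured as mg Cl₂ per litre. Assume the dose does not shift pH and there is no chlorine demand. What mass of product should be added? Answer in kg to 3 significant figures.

Volume: 171,000 US gal × 3.785 L/gal = 647,235 L.
[OCl⁻]/[HOCl] = 10^(pH − pKa) = 10^(7.72 − 7.42) = 1.995; fraction as HOCl = 1/(1 + 1.995) = 0.3339.
Free chlorine required for 2.87 ppm HOCl: 2.87 / 0.3339 = 8.596 ppm.
FC to add: 8.596 − 0 = 8.596 mg/L as Cl₂.
Cl₂ equivalent: 8.596 mg/L × 647,235 L = 5564 g.
Product at 90.5% available Cl: 5564 / 0.905 = 6148 g.

6.15 kg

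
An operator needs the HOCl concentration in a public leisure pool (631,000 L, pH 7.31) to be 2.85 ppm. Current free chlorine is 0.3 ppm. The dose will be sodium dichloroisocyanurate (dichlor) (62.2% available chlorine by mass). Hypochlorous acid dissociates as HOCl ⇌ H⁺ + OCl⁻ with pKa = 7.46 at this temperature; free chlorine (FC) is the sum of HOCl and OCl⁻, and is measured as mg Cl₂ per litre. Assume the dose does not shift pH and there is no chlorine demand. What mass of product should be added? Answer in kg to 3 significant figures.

4.63 kg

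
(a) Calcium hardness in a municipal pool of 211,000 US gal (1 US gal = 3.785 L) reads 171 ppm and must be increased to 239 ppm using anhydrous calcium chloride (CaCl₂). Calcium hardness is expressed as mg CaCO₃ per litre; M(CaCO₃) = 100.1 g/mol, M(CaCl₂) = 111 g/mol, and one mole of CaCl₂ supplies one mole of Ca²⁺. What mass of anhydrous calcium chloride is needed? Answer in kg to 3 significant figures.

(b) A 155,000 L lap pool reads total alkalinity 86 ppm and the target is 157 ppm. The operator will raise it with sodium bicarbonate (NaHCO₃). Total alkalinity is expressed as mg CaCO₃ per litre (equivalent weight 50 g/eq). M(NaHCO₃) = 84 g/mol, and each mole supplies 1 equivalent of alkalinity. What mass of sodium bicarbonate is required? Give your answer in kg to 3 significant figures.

(a) 60.2 kg; (b) 18.5 kg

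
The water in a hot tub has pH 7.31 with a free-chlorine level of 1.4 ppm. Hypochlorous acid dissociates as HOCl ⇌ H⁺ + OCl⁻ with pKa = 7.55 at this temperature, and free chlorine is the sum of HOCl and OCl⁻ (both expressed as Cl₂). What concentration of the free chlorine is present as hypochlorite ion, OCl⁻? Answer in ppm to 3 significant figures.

0.511 ppm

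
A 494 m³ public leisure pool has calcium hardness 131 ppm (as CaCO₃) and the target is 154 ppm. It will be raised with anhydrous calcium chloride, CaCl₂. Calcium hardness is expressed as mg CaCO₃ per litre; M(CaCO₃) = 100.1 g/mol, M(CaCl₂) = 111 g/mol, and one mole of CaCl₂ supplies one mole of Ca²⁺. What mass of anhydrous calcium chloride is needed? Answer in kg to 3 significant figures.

Volume: 494 m³ = 494,000 L.
Hardness to add: (154 − 131) = 23 mg/L as CaCO₃ × 494,000 L = 11,360 g as CaCO₃.
Moles of Ca²⁺ (1 mol Ca²⁺ ≡ 1 mol CaCO₃): 11,360 / 100.1 g/mol = 113.5 mol.
Mass of CaCl₂: 113.5 × 111 = 12,600 g.

12.6 kg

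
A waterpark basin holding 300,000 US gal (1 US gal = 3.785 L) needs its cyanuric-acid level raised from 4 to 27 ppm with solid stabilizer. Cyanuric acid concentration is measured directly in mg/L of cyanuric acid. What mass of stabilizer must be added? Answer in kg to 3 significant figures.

26.1 kg

Volume: 300,000 US gal × 3.785 L/gal = 1,135,500 L.
CYA to add: (27 − 4) = 23 mg/L × 1,135,500 L = 26,120 g cyanuric acid.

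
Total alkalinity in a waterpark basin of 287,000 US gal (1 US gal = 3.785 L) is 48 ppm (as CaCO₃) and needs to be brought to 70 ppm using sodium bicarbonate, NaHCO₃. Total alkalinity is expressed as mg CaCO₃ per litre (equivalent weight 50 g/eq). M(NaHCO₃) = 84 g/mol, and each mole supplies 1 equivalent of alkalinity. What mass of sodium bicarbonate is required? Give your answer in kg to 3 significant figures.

40.1 kg

Volume: 287,000 US gal × 3.785 L/gal = 1,086,295 L.
Alkalinity to add: (70 − 48) = 22 mg/L as CaCO₃ × 1,086,295 L = 23,900 g as CaCO₃.
Equivalents: 23,900 g ÷ 50 g/eq = 478 eq.
NaHCO₃ supplies 1 eq per mole → 478 mol.
Mass: 478 mol × 84 g/mol = 40,150 g.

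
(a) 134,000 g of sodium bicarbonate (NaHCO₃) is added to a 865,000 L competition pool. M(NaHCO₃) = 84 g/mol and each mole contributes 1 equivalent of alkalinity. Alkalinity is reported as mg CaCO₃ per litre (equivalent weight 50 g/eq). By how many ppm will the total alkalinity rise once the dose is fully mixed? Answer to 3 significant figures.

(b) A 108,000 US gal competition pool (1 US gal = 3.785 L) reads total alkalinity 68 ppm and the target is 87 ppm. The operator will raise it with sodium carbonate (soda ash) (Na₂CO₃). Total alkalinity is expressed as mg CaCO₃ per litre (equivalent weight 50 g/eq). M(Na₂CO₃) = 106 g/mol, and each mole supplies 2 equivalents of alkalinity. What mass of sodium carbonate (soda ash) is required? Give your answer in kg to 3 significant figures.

(a) Moles of NaHCO₃: 134,000 g ÷ 84 g/mol = 1595 mol → 1595 eq of alkalinity.
(a) As CaCO₃: 1595 eq × 50 g/eq = 79,760 g.
(a) Rise: 79,760 g / 865,000 L × 1000 = 92.21 mg/L.

(b) Volume: 108,000 US gal × 3.785 L/gal = 408,780 L.
(b) Alkalinity to add: (87 − 68) = 19 mg/L as CaCO₃ × 408,780 L = 7767 g as CaCO₃.
(b) Equivalents: 7767 g ÷ 50 g/eq = 155.3 eq.
(b) Each mole of Na₂CO₃ supplies 2 eq, so 155.3 / 2 = 77.67 mol.
(b) Mass: 77.67 mol × 106 g/mol = 8233 g.

(a) 92.2 ppm; (b) 8.23 kg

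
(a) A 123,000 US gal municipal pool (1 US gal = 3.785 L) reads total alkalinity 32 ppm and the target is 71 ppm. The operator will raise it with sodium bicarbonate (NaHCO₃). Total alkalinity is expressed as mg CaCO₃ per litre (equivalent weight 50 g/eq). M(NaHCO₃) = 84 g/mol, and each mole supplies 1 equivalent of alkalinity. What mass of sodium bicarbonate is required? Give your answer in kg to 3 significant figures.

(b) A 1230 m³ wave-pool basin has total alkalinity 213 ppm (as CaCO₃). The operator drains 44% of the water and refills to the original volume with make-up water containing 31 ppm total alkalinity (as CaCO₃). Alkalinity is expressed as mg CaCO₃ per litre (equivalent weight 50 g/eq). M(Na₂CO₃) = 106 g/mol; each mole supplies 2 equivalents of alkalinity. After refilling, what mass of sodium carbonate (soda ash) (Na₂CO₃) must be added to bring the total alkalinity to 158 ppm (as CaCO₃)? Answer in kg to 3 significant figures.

(a) 30.5 kg; (b) 32.7 kg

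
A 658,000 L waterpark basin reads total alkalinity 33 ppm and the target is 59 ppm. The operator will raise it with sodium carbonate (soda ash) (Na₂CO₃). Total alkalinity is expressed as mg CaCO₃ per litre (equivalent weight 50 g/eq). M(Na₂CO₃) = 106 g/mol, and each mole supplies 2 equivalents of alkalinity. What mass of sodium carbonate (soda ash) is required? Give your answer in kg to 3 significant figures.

18.1 kg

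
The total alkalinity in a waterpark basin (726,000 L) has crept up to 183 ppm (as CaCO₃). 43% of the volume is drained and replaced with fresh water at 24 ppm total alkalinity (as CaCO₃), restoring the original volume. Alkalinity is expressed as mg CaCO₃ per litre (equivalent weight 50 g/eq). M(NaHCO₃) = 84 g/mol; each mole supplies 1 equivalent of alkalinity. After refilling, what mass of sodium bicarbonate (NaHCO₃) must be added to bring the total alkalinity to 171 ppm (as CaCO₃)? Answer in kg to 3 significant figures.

68.8 kg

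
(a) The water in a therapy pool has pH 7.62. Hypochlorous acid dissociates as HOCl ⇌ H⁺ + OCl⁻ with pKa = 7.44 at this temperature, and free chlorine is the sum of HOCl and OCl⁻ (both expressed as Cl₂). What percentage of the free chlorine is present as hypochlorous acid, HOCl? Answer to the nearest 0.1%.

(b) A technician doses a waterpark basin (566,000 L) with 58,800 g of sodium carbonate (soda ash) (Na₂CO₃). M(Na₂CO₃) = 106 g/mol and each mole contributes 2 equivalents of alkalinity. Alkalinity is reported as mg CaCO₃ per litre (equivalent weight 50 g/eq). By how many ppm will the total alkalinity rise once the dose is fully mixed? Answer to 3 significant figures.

(a) 39.8%; (b) 98.0 ppm

(a) [OCl⁻]/[HOCl] = 10^(pH − pKa) = 10^(7.62 − 7.44) = 10^0.18 = 1.514.
(a) Fraction as HOCl = 1 / (1 + 1.514) = 0.3978.

(b) Moles of Na₂CO₃: 58,800 g ÷ 106 g/mol = 554.7 mol → 1109 eq of alkalinity.
(b) As CaCO₃: 1109 eq × 50 g/eq = 55,470 g.
(b) Rise: 55,470 g / 566,000 L × 1000 = 98.01 mg/L.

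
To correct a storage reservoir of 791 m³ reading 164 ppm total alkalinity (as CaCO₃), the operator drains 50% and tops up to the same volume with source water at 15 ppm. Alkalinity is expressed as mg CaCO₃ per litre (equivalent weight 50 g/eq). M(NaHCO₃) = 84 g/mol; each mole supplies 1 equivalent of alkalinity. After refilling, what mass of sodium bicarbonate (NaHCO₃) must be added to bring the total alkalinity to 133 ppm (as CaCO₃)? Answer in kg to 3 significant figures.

57.8 kg

Volume: 791 m³ = 791,000 L.
After draining 50% and refilling: 164 × 0.50 + 15 × 0.50 = 89.5 ppm.
Deficit to target: 133 − 89.5 = 43.5 mg/L.
As CaCO₃: 43.5 mg/L × 791,000 L = 34,410 g; ÷ 50 g/eq ÷ 1 = 688.2 mol NaHCO₃.
Mass: 688.2 × 84 = 57,810 g.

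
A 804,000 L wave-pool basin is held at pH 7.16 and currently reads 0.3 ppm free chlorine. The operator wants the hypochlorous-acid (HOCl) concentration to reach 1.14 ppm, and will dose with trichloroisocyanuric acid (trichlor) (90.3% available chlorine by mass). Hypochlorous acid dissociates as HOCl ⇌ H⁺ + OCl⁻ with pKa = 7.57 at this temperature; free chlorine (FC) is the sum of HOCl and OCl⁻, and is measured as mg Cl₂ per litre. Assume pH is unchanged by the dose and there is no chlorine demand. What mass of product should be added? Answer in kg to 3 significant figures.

1.14 kg

[OCl⁻]/[HOCl] = 10^(pH − pKa) = 10^(7.16 − 7.57) = 0.389; fraction as HOCl = 1/(1 + 0.389) = 0.7199.
Free chlorine required for 1.14 ppm HOCl: 1.14 / 0.7199 = 1.584 ppm.
FC to add: 1.584 − 0.3 = 1.284 mg/L as Cl₂.
Cl₂ equivalent: 1.284 mg/L × 804,000 L = 1032 g.
Product at 90.3% available Cl: 1032 / 0.903 = 1143 g.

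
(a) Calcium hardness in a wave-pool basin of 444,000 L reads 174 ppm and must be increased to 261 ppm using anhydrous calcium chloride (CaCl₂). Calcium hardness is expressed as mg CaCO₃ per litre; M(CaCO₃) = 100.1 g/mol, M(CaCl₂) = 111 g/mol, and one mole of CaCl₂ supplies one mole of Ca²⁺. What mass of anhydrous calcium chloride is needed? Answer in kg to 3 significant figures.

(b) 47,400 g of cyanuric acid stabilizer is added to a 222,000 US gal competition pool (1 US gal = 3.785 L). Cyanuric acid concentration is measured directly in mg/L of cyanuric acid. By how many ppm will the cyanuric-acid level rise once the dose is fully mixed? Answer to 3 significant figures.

(a) 42.8 kg; (b) 56.4 ppm

(a) Hardness to add: (261 − 174) = 87 mg/L as CaCO₃ × 444,000 L = 38,630 g as CaCO₃.
(a) Moles of Ca²⁺ (1 mol Ca²⁺ ≡ 1 mol CaCO₃): 38,630 / 100.1 g/mol = 385.9 mol.
(a) Mass of CaCl₂: 385.9 × 111 = 42,830 g.

(b) Volume: 222,000 US gal × 3.785 L/gal = 840,270 L.
(b) Rise: 47,400 g / 840,270 L × 1000 = 56.41 mg/L.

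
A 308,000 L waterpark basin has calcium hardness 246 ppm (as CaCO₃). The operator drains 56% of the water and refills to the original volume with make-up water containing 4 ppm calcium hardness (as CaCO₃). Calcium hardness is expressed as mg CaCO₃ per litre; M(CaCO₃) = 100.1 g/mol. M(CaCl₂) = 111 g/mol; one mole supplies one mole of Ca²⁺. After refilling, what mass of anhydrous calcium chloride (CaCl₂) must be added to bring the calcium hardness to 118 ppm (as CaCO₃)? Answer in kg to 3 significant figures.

2.57 kg

After draining 56% and refilling: 246 × 0.44 + 4 × 0.56 = 110.48 ppm.
Deficit to target: 118 − 110.48 = 7.52 mg/L.
As CaCO₃: 7.52 mg/L × 308,000 L = 2316 g; ÷ 100.1 = 23.14 mol Ca²⁺.
Mass: 23.14 × 111 = 2568 g.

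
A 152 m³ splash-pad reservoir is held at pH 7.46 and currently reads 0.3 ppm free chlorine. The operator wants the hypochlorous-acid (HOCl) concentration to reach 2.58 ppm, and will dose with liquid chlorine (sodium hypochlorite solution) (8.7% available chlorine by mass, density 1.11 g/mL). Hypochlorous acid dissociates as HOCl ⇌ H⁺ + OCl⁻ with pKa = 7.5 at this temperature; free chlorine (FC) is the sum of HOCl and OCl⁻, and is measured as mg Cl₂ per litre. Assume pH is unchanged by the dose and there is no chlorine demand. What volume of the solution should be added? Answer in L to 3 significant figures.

Volume: 152 m³ = 152,000 L.
[OCl⁻]/[HOCl] = 10^(pH − pKa) = 10^(7.46 − 7.5) = 0.912; fraction as HOCl = 1/(1 + 0.912) = 0.523.
Free chlorine required for 2.58 ppm HOCl: 2.58 / 0.523 = 4.933 ppm.
FC to add: 4.933 − 0.3 = 4.633 mg/L as Cl₂.
Cl₂ equivalent: 4.633 mg/L × 152,000 L = 704.2 g.
Product at 8.7% available Cl: 704.2 / 0.087 = 8094 g.
Volume: 8094 g ÷ 1.11 g/mL = 7292 mL.

7.29 L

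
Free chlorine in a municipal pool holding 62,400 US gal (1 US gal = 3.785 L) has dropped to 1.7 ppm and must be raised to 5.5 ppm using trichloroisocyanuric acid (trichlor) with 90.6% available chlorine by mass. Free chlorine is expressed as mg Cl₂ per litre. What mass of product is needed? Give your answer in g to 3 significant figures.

991 g

Volume: 62,400 US gal × 3.785 L/gal = 236,184 L.
Chlorine deficit: 5.5 − 1.7 = 3.8 ppm = 3.8 mg/L as Cl₂.
Cl₂ equivalent needed: 3.8 mg/L × 236,184 L = 897,500 mg = 897.5 g.
Product at 90.6% available chlorine: 897.5 / 0.906 = 990.6 g.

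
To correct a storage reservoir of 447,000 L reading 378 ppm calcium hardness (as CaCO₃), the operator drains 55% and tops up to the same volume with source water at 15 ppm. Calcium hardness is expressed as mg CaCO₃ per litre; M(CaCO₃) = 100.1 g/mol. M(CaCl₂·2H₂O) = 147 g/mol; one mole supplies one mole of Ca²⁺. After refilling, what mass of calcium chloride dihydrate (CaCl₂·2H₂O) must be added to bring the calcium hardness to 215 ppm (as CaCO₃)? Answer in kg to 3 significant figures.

After draining 55% and refilling: 378 × 0.45 + 15 × 0.55 = 178.35 ppm.
Deficit to target: 215 − 178.35 = 36.65 mg/L.
As CaCO₃: 36.65 mg/L × 447,000 L = 16,380 g; ÷ 100.1 = 163.7 mol Ca²⁺.
Mass: 163.7 × 147 = 24,060 g.

24.1 kg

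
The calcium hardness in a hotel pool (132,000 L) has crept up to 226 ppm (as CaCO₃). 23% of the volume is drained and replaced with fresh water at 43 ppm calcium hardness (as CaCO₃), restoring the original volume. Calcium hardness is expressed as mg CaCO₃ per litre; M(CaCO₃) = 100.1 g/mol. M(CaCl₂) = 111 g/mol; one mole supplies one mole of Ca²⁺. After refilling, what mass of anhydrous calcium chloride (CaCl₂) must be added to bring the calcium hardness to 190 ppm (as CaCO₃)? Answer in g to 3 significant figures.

After draining 23% and refilling: 226 × 0.77 + 43 × 0.23 = 183.91 ppm.
Deficit to target: 190 − 183.91 = 6.09 mg/L.
As CaCO₃: 6.09 mg/L × 132,000 L = 803.9 g; ÷ 100.1 = 8.031 mol Ca²⁺.
Mass: 8.031 × 111 = 891.4 g.

891 g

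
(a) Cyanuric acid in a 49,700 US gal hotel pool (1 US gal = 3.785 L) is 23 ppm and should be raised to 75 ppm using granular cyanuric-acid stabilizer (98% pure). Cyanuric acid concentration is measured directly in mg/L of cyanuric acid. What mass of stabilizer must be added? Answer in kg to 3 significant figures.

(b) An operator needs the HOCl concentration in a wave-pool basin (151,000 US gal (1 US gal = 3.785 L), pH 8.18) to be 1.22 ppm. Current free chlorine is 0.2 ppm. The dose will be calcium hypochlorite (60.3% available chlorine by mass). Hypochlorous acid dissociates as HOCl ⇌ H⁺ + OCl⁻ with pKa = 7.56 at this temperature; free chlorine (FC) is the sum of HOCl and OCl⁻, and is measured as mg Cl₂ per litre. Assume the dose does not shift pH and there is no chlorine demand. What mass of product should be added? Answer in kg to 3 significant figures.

(a) Volume: 49,700 US gal × 3.785 L/gal = 188,114 L.
(a) CYA to add: (75 − 23) = 52 mg/L × 188,114 L = 9782 g cyanuric acid.
(a) At 98% purity: 9782 / 0.98 = 9982 g product.

(b) Volume: 151,000 US gal × 3.785 L/gal = 571,535 L.
(b) [OCl⁻]/[HOCl] = 10^(pH − pKa) = 10^(8.18 − 7.56) = 4.169; fraction as HOCl = 1/(1 + 4.169) = 0.1935.
(b) Free chlorine required for 1.22 ppm HOCl: 1.22 / 0.1935 = 6.306 ppm.
(b) FC to add: 6.306 − 0.2 = 6.106 mg/L as Cl₂.
(b) Cl₂ equivalent: 6.106 mg/L × 571,535 L = 3490 g.
(b) Product at 60.3% available Cl: 3490 / 0.603 = 5787 g.

(a) 9.98 kg; (b) 5.79 kg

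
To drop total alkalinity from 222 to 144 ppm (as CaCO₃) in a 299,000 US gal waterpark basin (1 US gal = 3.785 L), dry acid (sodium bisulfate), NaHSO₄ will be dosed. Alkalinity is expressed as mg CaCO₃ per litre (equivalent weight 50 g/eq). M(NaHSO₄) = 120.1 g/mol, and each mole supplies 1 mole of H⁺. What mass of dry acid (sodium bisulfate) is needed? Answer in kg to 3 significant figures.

212 kg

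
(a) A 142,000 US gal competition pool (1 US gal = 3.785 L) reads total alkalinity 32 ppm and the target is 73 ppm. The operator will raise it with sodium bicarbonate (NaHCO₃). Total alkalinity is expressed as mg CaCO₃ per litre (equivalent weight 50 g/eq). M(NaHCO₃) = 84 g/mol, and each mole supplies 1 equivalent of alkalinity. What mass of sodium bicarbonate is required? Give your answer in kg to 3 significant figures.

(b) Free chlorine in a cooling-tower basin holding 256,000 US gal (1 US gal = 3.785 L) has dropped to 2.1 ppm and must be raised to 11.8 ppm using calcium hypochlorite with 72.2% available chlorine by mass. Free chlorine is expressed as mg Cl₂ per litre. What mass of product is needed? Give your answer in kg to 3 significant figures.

(a) 37.0 kg; (b) 13.0 kg

(a) Volume: 142,000 US gal × 3.785 L/gal = 537,470 L.
(a) Alkalinity to add: (73 − 32) = 41 mg/L as CaCO₃ × 537,470 L = 22,040 g as CaCO₃.
(a) Equivalents: 22,040 g ÷ 50 g/eq = 440.7 eq.
(a) NaHCO₃ supplies 1 eq per mole → 440.7 mol.
(a) Mass: 440.7 mol × 84 g/mol = 37,020 g.

(b) Volume: 256,000 US gal × 3.785 L/gal = 968,960 L.
(b) Chlorine deficit: 11.8 − 2.1 = 9.7 ppm = 9.7 mg/L as Cl₂.
(b) Cl₂ equivalent needed: 9.7 mg/L × 968,960 L = 9,399,000 mg = 9399 g.
(b) Product at 72.2% available chlorine: 9399 / 0.722 = 13,020 g.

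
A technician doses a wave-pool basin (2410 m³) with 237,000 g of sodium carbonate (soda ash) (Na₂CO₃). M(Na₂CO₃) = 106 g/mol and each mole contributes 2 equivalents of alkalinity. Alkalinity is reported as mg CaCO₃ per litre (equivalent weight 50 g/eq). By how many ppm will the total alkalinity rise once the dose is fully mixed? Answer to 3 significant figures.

92.8 ppm

Volume: 2410 m³ = 2,410,000 L.
Moles of Na₂CO₃: 237,000 g ÷ 106 g/mol = 2236 mol → 4472 eq of alkalinity.
As CaCO₃: 4472 eq × 50 g/eq = 223,600 g.
Rise: 223,600 g / 2,410,000 L × 1000 = 92.77 mg/L.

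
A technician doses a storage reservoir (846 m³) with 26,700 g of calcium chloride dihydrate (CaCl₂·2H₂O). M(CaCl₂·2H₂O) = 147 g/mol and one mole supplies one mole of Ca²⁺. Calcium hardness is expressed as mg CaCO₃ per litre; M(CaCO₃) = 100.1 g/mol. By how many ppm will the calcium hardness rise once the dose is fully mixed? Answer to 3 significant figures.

Volume: 846 m³ = 846,000 L.
Moles of Ca²⁺: 26,700 g ÷ 147 g/mol = 181.6 mol.
As CaCO₃: 181.6 mol × 100.1 g/mol = 18,180 g.
Rise: 18,180 g / 846,000 L × 1000 = 21.49 mg/L.

21.5 ppm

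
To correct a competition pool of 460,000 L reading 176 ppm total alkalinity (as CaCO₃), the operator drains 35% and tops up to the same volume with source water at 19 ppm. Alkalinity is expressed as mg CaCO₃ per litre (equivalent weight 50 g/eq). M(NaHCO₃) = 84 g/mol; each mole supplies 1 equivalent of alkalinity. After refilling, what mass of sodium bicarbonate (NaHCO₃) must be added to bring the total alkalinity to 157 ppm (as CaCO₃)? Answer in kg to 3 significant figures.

27.8 kg

After draining 35% and refilling: 176 × 0.65 + 19 × 0.35 = 121.05 ppm.
Deficit to target: 157 − 121.05 = 35.95 mg/L.
As CaCO₃: 35.95 mg/L × 460,000 L = 16,540 g; ÷ 50 g/eq ÷ 1 = 330.7 mol NaHCO₃.
Mass: 330.7 × 84 = 27,780 g.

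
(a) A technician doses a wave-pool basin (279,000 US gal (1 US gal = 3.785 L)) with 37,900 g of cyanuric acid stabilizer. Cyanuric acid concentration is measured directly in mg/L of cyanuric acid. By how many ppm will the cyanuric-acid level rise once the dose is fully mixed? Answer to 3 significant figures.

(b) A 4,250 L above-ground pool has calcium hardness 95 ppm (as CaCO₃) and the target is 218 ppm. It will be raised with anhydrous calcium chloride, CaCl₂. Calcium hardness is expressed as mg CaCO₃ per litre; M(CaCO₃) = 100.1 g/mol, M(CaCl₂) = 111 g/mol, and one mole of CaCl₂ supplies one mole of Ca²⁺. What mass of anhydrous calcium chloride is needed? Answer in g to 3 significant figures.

(a) Volume: 279,000 US gal × 3.785 L/gal = 1,056,015 L.
(a) Rise: 37,900 g / 1,056,015 L × 1000 = 35.89 mg/L.

(b) Hardness to add: (218 − 95) = 123 mg/L as CaCO₃ × 4,250 L = 522.8 g as CaCO₃.
(b) Moles of Ca²⁺ (1 mol Ca²⁺ ≡ 1 mol CaCO₃): 522.8 / 100.1 g/mol = 5.222 mol.
(b) Mass of CaCl₂: 5.222 × 111 = 579.7 g.

(a) 35.9 ppm; (b) 580 g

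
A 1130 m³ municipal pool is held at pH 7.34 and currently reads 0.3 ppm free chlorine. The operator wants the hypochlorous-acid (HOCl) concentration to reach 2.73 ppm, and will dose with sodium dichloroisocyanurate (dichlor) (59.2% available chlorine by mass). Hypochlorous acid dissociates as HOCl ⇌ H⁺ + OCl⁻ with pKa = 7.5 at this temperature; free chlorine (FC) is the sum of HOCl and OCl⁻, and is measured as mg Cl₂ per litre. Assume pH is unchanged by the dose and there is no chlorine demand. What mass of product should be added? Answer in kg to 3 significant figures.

8.24 kg

Volume: 1130 m³ = 1,130,000 L.
[OCl⁻]/[HOCl] = 10^(pH − pKa) = 10^(7.34 − 7.5) = 0.6918; fraction as HOCl = 1/(1 + 0.6918) = 0.5911.
Free chlorine required for 2.73 ppm HOCl: 2.73 / 0.5911 = 4.619 ppm.
FC to add: 4.619 − 0.3 = 4.319 mg/L as Cl₂.
Cl₂ equivalent: 4.319 mg/L × 1,130,000 L = 4880 g.
Product at 59.2% available Cl: 4880 / 0.592 = 8243 g.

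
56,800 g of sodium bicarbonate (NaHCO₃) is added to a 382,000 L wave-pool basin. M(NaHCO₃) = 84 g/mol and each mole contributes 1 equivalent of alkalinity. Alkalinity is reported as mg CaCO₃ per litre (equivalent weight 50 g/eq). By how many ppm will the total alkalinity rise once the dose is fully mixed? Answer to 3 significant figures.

88.5 ppm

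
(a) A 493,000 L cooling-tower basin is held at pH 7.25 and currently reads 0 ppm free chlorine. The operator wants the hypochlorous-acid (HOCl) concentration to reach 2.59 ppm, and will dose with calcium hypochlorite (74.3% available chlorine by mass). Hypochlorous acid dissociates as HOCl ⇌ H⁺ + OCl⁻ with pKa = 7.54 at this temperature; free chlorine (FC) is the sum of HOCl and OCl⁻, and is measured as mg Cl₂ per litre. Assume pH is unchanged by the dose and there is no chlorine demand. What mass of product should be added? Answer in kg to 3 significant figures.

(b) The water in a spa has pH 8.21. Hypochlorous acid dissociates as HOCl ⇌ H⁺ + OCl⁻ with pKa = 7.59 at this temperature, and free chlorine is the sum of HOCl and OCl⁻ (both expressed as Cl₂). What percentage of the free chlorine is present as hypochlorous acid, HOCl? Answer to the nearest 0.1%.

(a) [OCl⁻]/[HOCl] = 10^(pH − pKa) = 10^(7.25 − 7.54) = 0.5129; fraction as HOCl = 1/(1 + 0.5129) = 0.661.
(a) Free chlorine required for 2.59 ppm HOCl: 2.59 / 0.661 = 3.918 ppm.
(a) FC to add: 3.918 − 0 = 3.918 mg/L as Cl₂.
(a) Cl₂ equivalent: 3.918 mg/L × 493,000 L = 1932 g.
(a) Product at 74.3% available Cl: 1932 / 0.743 = 2600 g.

(b) [OCl⁻]/[HOCl] = 10^(pH − pKa) = 10^(8.21 − 7.59) = 10^0.62 = 4.169.
(b) Fraction as HOCl = 1 / (1 + 4.169) = 0.1935.

(a) 2.60 kg; (b) 19.3%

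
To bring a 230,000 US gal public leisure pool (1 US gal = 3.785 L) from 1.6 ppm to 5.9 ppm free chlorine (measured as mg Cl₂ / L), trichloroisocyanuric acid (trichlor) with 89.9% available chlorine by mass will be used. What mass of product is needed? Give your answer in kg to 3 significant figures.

4.16 kg

Volume: 230,000 US gal × 3.785 L/gal = 870,550 L.
Chlorine deficit: 5.9 − 1.6 = 4.3 ppm = 4.3 mg/L as Cl₂.
Cl₂ equivalent needed: 4.3 mg/L × 870,550 L = 3,743,000 mg = 3743 g.
Product at 89.9% available chlorine: 3743 / 0.899 = 4164 g.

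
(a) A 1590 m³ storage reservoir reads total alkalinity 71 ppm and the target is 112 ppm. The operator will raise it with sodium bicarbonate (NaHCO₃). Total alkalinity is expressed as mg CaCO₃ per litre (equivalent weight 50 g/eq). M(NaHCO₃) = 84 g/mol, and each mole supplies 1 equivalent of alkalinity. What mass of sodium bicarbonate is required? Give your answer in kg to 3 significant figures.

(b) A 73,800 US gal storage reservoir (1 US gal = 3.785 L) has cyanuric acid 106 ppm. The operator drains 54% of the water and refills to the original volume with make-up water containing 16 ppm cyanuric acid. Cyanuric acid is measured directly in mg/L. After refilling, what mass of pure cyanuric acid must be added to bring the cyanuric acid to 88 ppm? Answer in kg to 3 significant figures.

(a) 110 kg; (b) 8.55 kg

(a) Volume: 1590 m³ = 1,590,000 L.
(a) Alkalinity to add: (112 − 71) = 41 mg/L as CaCO₃ × 1,590,000 L = 65,190 g as CaCO₃.
(a) Equivalents: 65,190 g ÷ 50 g/eq = 1304 eq.
(a) NaHCO₃ supplies 1 eq per mole → 1304 mol.
(a) Mass: 1304 mol × 84 g/mol = 109,500 g.

(b) Volume: 73,800 US gal × 3.785 L/gal = 279,333 L.
(b) After draining 54% and refilling: 106 × 0.46 + 16 × 0.54 = 57.4 ppm.
(b) Deficit to target: 88 − 57.4 = 30.6 mg/L.
(b) Mass: 30.6 mg/L × 279,333 L = 8548 g cyanuric acid.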